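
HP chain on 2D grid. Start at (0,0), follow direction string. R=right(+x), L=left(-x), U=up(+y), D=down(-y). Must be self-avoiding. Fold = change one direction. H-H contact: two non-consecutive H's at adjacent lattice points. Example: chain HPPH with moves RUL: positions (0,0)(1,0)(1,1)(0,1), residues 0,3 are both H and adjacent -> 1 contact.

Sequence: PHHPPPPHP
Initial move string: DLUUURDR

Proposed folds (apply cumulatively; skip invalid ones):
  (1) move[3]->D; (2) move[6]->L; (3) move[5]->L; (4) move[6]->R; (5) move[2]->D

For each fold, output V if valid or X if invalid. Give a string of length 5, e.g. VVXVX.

Initial: DLUUURDR -> [(0, 0), (0, -1), (-1, -1), (-1, 0), (-1, 1), (-1, 2), (0, 2), (0, 1), (1, 1)]
Fold 1: move[3]->D => DLUDURDR INVALID (collision), skipped
Fold 2: move[6]->L => DLUUURLR INVALID (collision), skipped
Fold 3: move[5]->L => DLUUULDR INVALID (collision), skipped
Fold 4: move[6]->R => DLUUURRR VALID
Fold 5: move[2]->D => DLDUURRR INVALID (collision), skipped

Answer: XXXVX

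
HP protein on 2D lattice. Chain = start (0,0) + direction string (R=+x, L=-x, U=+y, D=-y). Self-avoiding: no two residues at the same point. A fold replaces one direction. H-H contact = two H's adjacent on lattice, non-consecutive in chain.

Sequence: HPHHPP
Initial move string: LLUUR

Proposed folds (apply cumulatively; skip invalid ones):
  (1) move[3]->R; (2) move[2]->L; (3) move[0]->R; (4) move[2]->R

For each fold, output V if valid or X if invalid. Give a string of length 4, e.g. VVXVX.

Initial: LLUUR -> [(0, 0), (-1, 0), (-2, 0), (-2, 1), (-2, 2), (-1, 2)]
Fold 1: move[3]->R => LLURR VALID
Fold 2: move[2]->L => LLLRR INVALID (collision), skipped
Fold 3: move[0]->R => RLURR INVALID (collision), skipped
Fold 4: move[2]->R => LLRRR INVALID (collision), skipped

Answer: VXXX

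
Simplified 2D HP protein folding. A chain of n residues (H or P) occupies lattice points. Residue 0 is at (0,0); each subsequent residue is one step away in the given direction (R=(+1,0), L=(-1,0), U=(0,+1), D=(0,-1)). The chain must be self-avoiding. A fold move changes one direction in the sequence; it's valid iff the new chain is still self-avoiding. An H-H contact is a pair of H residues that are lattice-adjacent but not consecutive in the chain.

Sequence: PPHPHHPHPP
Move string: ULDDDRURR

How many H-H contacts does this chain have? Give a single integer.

Positions: [(0, 0), (0, 1), (-1, 1), (-1, 0), (-1, -1), (-1, -2), (0, -2), (0, -1), (1, -1), (2, -1)]
H-H contact: residue 4 @(-1,-1) - residue 7 @(0, -1)

Answer: 1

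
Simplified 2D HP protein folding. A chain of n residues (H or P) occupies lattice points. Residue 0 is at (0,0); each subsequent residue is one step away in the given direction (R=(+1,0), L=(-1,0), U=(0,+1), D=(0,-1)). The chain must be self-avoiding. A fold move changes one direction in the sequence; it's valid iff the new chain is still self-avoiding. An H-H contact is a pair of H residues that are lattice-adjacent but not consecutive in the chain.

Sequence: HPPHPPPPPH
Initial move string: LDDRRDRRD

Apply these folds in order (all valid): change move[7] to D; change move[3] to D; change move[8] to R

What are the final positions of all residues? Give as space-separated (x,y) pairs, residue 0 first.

Initial moves: LDDRRDRRD
Fold: move[7]->D => LDDRRDRDD (positions: [(0, 0), (-1, 0), (-1, -1), (-1, -2), (0, -2), (1, -2), (1, -3), (2, -3), (2, -4), (2, -5)])
Fold: move[3]->D => LDDDRDRDD (positions: [(0, 0), (-1, 0), (-1, -1), (-1, -2), (-1, -3), (0, -3), (0, -4), (1, -4), (1, -5), (1, -6)])
Fold: move[8]->R => LDDDRDRDR (positions: [(0, 0), (-1, 0), (-1, -1), (-1, -2), (-1, -3), (0, -3), (0, -4), (1, -4), (1, -5), (2, -5)])

Answer: (0,0) (-1,0) (-1,-1) (-1,-2) (-1,-3) (0,-3) (0,-4) (1,-4) (1,-5) (2,-5)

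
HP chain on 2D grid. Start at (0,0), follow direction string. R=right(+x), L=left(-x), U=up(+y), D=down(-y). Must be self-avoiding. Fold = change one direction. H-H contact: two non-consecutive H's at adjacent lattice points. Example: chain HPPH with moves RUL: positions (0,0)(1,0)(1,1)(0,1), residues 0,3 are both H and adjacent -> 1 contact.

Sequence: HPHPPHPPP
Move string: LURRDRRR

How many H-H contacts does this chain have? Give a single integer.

Positions: [(0, 0), (-1, 0), (-1, 1), (0, 1), (1, 1), (1, 0), (2, 0), (3, 0), (4, 0)]
H-H contact: residue 0 @(0,0) - residue 5 @(1, 0)

Answer: 1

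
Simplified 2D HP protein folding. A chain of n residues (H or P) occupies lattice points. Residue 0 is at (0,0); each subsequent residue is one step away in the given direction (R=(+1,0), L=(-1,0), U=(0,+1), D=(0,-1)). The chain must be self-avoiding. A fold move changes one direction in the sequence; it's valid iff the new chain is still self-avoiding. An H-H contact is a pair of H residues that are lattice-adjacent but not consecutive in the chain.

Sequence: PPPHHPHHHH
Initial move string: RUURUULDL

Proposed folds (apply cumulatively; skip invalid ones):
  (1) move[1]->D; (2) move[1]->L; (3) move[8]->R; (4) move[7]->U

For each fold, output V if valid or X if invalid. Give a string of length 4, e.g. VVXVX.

Initial: RUURUULDL -> [(0, 0), (1, 0), (1, 1), (1, 2), (2, 2), (2, 3), (2, 4), (1, 4), (1, 3), (0, 3)]
Fold 1: move[1]->D => RDURUULDL INVALID (collision), skipped
Fold 2: move[1]->L => RLURUULDL INVALID (collision), skipped
Fold 3: move[8]->R => RUURUULDR INVALID (collision), skipped
Fold 4: move[7]->U => RUURUULUL VALID

Answer: XXXV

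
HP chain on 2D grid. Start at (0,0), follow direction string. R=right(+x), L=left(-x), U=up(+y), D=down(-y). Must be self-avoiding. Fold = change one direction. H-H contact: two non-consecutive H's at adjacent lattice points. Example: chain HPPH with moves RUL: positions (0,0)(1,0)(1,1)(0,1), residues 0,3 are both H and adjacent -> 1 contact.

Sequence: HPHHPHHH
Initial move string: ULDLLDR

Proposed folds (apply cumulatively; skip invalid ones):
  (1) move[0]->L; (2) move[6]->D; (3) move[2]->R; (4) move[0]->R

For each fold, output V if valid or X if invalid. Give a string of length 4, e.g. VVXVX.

Answer: VVXX

Derivation:
Initial: ULDLLDR -> [(0, 0), (0, 1), (-1, 1), (-1, 0), (-2, 0), (-3, 0), (-3, -1), (-2, -1)]
Fold 1: move[0]->L => LLDLLDR VALID
Fold 2: move[6]->D => LLDLLDD VALID
Fold 3: move[2]->R => LLRLLDD INVALID (collision), skipped
Fold 4: move[0]->R => RLDLLDD INVALID (collision), skipped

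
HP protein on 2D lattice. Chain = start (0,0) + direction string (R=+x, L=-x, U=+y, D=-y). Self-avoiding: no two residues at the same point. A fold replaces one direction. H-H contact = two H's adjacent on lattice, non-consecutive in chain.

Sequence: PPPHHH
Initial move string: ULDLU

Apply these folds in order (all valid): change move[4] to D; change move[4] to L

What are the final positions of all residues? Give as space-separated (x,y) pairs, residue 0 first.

Answer: (0,0) (0,1) (-1,1) (-1,0) (-2,0) (-3,0)

Derivation:
Initial moves: ULDLU
Fold: move[4]->D => ULDLD (positions: [(0, 0), (0, 1), (-1, 1), (-1, 0), (-2, 0), (-2, -1)])
Fold: move[4]->L => ULDLL (positions: [(0, 0), (0, 1), (-1, 1), (-1, 0), (-2, 0), (-3, 0)])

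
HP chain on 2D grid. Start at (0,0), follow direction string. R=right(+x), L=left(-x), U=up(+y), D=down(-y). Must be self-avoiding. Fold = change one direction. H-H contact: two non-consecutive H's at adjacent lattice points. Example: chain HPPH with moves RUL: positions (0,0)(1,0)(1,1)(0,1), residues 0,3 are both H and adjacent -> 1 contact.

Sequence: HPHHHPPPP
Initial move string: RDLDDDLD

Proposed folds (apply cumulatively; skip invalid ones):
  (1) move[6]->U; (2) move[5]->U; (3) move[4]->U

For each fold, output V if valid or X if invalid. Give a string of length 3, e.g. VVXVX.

Answer: XXX

Derivation:
Initial: RDLDDDLD -> [(0, 0), (1, 0), (1, -1), (0, -1), (0, -2), (0, -3), (0, -4), (-1, -4), (-1, -5)]
Fold 1: move[6]->U => RDLDDDUD INVALID (collision), skipped
Fold 2: move[5]->U => RDLDDULD INVALID (collision), skipped
Fold 3: move[4]->U => RDLDUDLD INVALID (collision), skipped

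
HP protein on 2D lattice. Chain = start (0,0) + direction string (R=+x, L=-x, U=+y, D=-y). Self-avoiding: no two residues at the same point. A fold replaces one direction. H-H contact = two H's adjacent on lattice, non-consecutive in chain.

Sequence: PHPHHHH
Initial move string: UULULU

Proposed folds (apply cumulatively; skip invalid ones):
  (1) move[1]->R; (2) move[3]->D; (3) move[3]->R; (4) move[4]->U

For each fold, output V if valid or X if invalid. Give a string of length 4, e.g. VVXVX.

Initial: UULULU -> [(0, 0), (0, 1), (0, 2), (-1, 2), (-1, 3), (-2, 3), (-2, 4)]
Fold 1: move[1]->R => URLULU INVALID (collision), skipped
Fold 2: move[3]->D => UULDLU VALID
Fold 3: move[3]->R => UULRLU INVALID (collision), skipped
Fold 4: move[4]->U => UULDUU INVALID (collision), skipped

Answer: XVXX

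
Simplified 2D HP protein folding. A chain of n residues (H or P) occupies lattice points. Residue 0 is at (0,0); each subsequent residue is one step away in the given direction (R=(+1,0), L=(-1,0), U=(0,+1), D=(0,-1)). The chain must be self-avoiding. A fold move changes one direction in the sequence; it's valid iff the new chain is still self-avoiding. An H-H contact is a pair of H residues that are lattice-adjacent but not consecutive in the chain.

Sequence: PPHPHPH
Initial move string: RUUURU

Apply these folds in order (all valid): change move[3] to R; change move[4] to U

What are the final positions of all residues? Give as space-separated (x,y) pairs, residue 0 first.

Answer: (0,0) (1,0) (1,1) (1,2) (2,2) (2,3) (2,4)

Derivation:
Initial moves: RUUURU
Fold: move[3]->R => RUURRU (positions: [(0, 0), (1, 0), (1, 1), (1, 2), (2, 2), (3, 2), (3, 3)])
Fold: move[4]->U => RUURUU (positions: [(0, 0), (1, 0), (1, 1), (1, 2), (2, 2), (2, 3), (2, 4)])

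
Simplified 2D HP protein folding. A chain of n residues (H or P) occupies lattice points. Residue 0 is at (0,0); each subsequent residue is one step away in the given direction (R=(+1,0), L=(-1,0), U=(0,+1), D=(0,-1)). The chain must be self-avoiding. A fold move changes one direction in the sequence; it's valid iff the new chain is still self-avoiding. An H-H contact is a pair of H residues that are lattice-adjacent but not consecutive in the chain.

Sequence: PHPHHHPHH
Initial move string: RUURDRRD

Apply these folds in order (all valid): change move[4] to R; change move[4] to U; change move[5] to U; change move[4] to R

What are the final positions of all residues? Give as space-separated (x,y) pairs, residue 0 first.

Answer: (0,0) (1,0) (1,1) (1,2) (2,2) (3,2) (3,3) (4,3) (4,2)

Derivation:
Initial moves: RUURDRRD
Fold: move[4]->R => RUURRRRD (positions: [(0, 0), (1, 0), (1, 1), (1, 2), (2, 2), (3, 2), (4, 2), (5, 2), (5, 1)])
Fold: move[4]->U => RUURURRD (positions: [(0, 0), (1, 0), (1, 1), (1, 2), (2, 2), (2, 3), (3, 3), (4, 3), (4, 2)])
Fold: move[5]->U => RUURUURD (positions: [(0, 0), (1, 0), (1, 1), (1, 2), (2, 2), (2, 3), (2, 4), (3, 4), (3, 3)])
Fold: move[4]->R => RUURRURD (positions: [(0, 0), (1, 0), (1, 1), (1, 2), (2, 2), (3, 2), (3, 3), (4, 3), (4, 2)])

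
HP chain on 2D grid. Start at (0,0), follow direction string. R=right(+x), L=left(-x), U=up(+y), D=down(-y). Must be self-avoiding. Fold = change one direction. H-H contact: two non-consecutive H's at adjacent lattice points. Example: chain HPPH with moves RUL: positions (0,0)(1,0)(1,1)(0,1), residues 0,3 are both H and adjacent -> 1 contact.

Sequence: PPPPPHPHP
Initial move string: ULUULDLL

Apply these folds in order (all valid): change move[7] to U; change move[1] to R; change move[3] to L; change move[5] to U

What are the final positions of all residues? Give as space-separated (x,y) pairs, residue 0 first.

Answer: (0,0) (0,1) (1,1) (1,2) (0,2) (-1,2) (-1,3) (-2,3) (-2,4)

Derivation:
Initial moves: ULUULDLL
Fold: move[7]->U => ULUULDLU (positions: [(0, 0), (0, 1), (-1, 1), (-1, 2), (-1, 3), (-2, 3), (-2, 2), (-3, 2), (-3, 3)])
Fold: move[1]->R => URUULDLU (positions: [(0, 0), (0, 1), (1, 1), (1, 2), (1, 3), (0, 3), (0, 2), (-1, 2), (-1, 3)])
Fold: move[3]->L => URULLDLU (positions: [(0, 0), (0, 1), (1, 1), (1, 2), (0, 2), (-1, 2), (-1, 1), (-2, 1), (-2, 2)])
Fold: move[5]->U => URULLULU (positions: [(0, 0), (0, 1), (1, 1), (1, 2), (0, 2), (-1, 2), (-1, 3), (-2, 3), (-2, 4)])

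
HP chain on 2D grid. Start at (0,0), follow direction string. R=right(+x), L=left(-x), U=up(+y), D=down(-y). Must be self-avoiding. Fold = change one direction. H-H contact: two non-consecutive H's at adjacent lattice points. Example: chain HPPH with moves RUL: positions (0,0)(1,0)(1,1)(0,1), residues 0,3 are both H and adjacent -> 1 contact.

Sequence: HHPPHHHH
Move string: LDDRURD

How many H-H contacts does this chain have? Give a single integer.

Positions: [(0, 0), (-1, 0), (-1, -1), (-1, -2), (0, -2), (0, -1), (1, -1), (1, -2)]
H-H contact: residue 0 @(0,0) - residue 5 @(0, -1)
H-H contact: residue 4 @(0,-2) - residue 7 @(1, -2)

Answer: 2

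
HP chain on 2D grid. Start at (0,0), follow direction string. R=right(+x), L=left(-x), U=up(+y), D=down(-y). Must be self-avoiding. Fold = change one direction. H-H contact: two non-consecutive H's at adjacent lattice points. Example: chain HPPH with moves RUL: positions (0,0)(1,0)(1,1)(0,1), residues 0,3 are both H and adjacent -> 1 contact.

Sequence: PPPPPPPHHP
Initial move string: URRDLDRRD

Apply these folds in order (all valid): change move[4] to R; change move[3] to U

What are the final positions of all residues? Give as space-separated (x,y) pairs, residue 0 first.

Answer: (0,0) (0,1) (1,1) (2,1) (2,2) (3,2) (3,1) (4,1) (5,1) (5,0)

Derivation:
Initial moves: URRDLDRRD
Fold: move[4]->R => URRDRDRRD (positions: [(0, 0), (0, 1), (1, 1), (2, 1), (2, 0), (3, 0), (3, -1), (4, -1), (5, -1), (5, -2)])
Fold: move[3]->U => URRURDRRD (positions: [(0, 0), (0, 1), (1, 1), (2, 1), (2, 2), (3, 2), (3, 1), (4, 1), (5, 1), (5, 0)])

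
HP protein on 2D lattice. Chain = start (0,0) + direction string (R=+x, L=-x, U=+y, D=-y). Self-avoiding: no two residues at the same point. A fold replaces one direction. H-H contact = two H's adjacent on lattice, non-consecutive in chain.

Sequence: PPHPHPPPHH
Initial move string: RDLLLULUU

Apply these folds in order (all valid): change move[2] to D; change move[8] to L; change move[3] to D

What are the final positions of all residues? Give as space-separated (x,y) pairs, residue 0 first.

Initial moves: RDLLLULUU
Fold: move[2]->D => RDDLLULUU (positions: [(0, 0), (1, 0), (1, -1), (1, -2), (0, -2), (-1, -2), (-1, -1), (-2, -1), (-2, 0), (-2, 1)])
Fold: move[8]->L => RDDLLULUL (positions: [(0, 0), (1, 0), (1, -1), (1, -2), (0, -2), (-1, -2), (-1, -1), (-2, -1), (-2, 0), (-3, 0)])
Fold: move[3]->D => RDDDLULUL (positions: [(0, 0), (1, 0), (1, -1), (1, -2), (1, -3), (0, -3), (0, -2), (-1, -2), (-1, -1), (-2, -1)])

Answer: (0,0) (1,0) (1,-1) (1,-2) (1,-3) (0,-3) (0,-2) (-1,-2) (-1,-1) (-2,-1)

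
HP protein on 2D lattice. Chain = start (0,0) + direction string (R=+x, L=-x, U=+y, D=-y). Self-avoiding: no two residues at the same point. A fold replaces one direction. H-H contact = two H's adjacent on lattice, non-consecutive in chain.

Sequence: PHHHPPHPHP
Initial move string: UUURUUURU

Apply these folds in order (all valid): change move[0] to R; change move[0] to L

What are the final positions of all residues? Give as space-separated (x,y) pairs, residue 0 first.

Initial moves: UUURUUURU
Fold: move[0]->R => RUURUUURU (positions: [(0, 0), (1, 0), (1, 1), (1, 2), (2, 2), (2, 3), (2, 4), (2, 5), (3, 5), (3, 6)])
Fold: move[0]->L => LUURUUURU (positions: [(0, 0), (-1, 0), (-1, 1), (-1, 2), (0, 2), (0, 3), (0, 4), (0, 5), (1, 5), (1, 6)])

Answer: (0,0) (-1,0) (-1,1) (-1,2) (0,2) (0,3) (0,4) (0,5) (1,5) (1,6)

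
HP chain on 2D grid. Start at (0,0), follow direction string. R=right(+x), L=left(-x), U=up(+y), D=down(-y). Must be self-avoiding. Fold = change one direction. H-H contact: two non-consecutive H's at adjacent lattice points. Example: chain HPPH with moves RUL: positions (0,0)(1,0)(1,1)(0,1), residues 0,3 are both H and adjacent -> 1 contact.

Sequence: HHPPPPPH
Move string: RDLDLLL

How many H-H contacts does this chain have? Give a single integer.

Positions: [(0, 0), (1, 0), (1, -1), (0, -1), (0, -2), (-1, -2), (-2, -2), (-3, -2)]
No H-H contacts found.

Answer: 0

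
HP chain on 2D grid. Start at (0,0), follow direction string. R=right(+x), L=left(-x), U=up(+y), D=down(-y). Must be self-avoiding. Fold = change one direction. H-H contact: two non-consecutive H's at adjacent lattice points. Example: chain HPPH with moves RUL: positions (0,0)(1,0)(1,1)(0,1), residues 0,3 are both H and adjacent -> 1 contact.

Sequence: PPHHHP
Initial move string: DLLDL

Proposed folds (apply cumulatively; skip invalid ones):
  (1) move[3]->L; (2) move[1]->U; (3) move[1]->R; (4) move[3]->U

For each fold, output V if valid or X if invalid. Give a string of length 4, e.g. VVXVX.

Answer: VXXV

Derivation:
Initial: DLLDL -> [(0, 0), (0, -1), (-1, -1), (-2, -1), (-2, -2), (-3, -2)]
Fold 1: move[3]->L => DLLLL VALID
Fold 2: move[1]->U => DULLL INVALID (collision), skipped
Fold 3: move[1]->R => DRLLL INVALID (collision), skipped
Fold 4: move[3]->U => DLLUL VALID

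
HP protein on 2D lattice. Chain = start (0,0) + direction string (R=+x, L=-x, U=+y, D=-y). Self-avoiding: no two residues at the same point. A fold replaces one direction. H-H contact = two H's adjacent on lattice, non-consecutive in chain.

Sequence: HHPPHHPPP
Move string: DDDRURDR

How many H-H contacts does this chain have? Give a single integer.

Positions: [(0, 0), (0, -1), (0, -2), (0, -3), (1, -3), (1, -2), (2, -2), (2, -3), (3, -3)]
No H-H contacts found.

Answer: 0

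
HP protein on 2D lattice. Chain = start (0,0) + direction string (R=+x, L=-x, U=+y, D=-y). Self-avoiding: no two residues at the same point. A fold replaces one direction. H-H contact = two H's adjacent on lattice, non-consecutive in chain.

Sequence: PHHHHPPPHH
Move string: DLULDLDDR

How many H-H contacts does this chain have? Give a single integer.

Answer: 0

Derivation:
Positions: [(0, 0), (0, -1), (-1, -1), (-1, 0), (-2, 0), (-2, -1), (-3, -1), (-3, -2), (-3, -3), (-2, -3)]
No H-H contacts found.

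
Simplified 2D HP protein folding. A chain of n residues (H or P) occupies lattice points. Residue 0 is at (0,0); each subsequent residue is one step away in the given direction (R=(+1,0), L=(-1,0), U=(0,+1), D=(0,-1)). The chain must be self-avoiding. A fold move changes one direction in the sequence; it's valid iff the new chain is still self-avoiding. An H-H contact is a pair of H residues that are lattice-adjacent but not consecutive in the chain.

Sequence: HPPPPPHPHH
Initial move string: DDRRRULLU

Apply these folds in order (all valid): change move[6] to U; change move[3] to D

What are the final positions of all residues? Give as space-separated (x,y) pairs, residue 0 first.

Initial moves: DDRRRULLU
Fold: move[6]->U => DDRRRUULU (positions: [(0, 0), (0, -1), (0, -2), (1, -2), (2, -2), (3, -2), (3, -1), (3, 0), (2, 0), (2, 1)])
Fold: move[3]->D => DDRDRUULU (positions: [(0, 0), (0, -1), (0, -2), (1, -2), (1, -3), (2, -3), (2, -2), (2, -1), (1, -1), (1, 0)])

Answer: (0,0) (0,-1) (0,-2) (1,-2) (1,-3) (2,-3) (2,-2) (2,-1) (1,-1) (1,0)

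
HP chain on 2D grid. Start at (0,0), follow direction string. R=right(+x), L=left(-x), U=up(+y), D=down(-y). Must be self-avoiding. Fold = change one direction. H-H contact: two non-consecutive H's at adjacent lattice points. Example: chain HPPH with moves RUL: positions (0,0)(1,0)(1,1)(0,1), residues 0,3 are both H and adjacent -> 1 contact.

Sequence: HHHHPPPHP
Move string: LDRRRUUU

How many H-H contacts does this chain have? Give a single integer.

Positions: [(0, 0), (-1, 0), (-1, -1), (0, -1), (1, -1), (2, -1), (2, 0), (2, 1), (2, 2)]
H-H contact: residue 0 @(0,0) - residue 3 @(0, -1)

Answer: 1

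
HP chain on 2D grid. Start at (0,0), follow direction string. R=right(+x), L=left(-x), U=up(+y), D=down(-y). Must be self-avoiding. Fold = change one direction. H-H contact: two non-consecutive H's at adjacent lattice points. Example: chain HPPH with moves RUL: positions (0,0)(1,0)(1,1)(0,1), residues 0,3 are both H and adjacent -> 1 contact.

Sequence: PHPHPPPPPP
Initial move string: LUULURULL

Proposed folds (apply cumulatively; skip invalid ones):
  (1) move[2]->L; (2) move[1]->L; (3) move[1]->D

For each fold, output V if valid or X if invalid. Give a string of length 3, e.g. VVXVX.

Answer: VVV

Derivation:
Initial: LUULURULL -> [(0, 0), (-1, 0), (-1, 1), (-1, 2), (-2, 2), (-2, 3), (-1, 3), (-1, 4), (-2, 4), (-3, 4)]
Fold 1: move[2]->L => LULLURULL VALID
Fold 2: move[1]->L => LLLLURULL VALID
Fold 3: move[1]->D => LDLLURULL VALID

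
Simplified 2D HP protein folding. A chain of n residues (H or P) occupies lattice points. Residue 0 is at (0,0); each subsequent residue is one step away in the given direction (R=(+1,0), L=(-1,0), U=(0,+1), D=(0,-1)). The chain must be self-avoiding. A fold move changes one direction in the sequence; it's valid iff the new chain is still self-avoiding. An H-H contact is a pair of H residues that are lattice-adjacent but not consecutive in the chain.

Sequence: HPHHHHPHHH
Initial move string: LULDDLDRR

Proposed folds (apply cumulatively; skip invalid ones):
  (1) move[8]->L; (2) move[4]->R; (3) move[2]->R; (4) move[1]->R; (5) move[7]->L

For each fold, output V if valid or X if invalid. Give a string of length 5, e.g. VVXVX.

Initial: LULDDLDRR -> [(0, 0), (-1, 0), (-1, 1), (-2, 1), (-2, 0), (-2, -1), (-3, -1), (-3, -2), (-2, -2), (-1, -2)]
Fold 1: move[8]->L => LULDDLDRL INVALID (collision), skipped
Fold 2: move[4]->R => LULDRLDRR INVALID (collision), skipped
Fold 3: move[2]->R => LURDDLDRR INVALID (collision), skipped
Fold 4: move[1]->R => LRLDDLDRR INVALID (collision), skipped
Fold 5: move[7]->L => LULDDLDLR INVALID (collision), skipped

Answer: XXXXX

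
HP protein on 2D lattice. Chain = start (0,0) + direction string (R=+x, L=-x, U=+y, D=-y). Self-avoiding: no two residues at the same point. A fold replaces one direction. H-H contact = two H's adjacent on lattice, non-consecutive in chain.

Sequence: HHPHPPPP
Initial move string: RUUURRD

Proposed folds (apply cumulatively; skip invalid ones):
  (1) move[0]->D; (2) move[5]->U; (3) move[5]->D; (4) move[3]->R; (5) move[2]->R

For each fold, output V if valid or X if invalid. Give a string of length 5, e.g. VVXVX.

Answer: XXVVV

Derivation:
Initial: RUUURRD -> [(0, 0), (1, 0), (1, 1), (1, 2), (1, 3), (2, 3), (3, 3), (3, 2)]
Fold 1: move[0]->D => DUUURRD INVALID (collision), skipped
Fold 2: move[5]->U => RUUURUD INVALID (collision), skipped
Fold 3: move[5]->D => RUUURDD VALID
Fold 4: move[3]->R => RUURRDD VALID
Fold 5: move[2]->R => RURRRDD VALID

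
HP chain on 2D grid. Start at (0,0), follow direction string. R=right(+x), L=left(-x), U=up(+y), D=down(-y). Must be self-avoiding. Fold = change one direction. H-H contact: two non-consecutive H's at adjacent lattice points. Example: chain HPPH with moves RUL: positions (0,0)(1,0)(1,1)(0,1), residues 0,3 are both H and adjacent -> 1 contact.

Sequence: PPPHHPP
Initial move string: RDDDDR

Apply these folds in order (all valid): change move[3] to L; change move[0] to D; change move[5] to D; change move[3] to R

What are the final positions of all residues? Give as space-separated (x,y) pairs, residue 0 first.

Answer: (0,0) (0,-1) (0,-2) (0,-3) (1,-3) (1,-4) (1,-5)

Derivation:
Initial moves: RDDDDR
Fold: move[3]->L => RDDLDR (positions: [(0, 0), (1, 0), (1, -1), (1, -2), (0, -2), (0, -3), (1, -3)])
Fold: move[0]->D => DDDLDR (positions: [(0, 0), (0, -1), (0, -2), (0, -3), (-1, -3), (-1, -4), (0, -4)])
Fold: move[5]->D => DDDLDD (positions: [(0, 0), (0, -1), (0, -2), (0, -3), (-1, -3), (-1, -4), (-1, -5)])
Fold: move[3]->R => DDDRDD (positions: [(0, 0), (0, -1), (0, -2), (0, -3), (1, -3), (1, -4), (1, -5)])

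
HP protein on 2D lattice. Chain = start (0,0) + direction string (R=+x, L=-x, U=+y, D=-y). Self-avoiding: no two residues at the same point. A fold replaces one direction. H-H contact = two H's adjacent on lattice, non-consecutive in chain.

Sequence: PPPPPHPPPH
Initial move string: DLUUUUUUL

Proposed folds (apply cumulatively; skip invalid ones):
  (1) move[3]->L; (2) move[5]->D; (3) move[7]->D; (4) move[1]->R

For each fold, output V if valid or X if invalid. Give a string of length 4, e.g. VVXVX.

Initial: DLUUUUUUL -> [(0, 0), (0, -1), (-1, -1), (-1, 0), (-1, 1), (-1, 2), (-1, 3), (-1, 4), (-1, 5), (-2, 5)]
Fold 1: move[3]->L => DLULUUUUL VALID
Fold 2: move[5]->D => DLULUDUUL INVALID (collision), skipped
Fold 3: move[7]->D => DLULUUUDL INVALID (collision), skipped
Fold 4: move[1]->R => DRULUUUUL INVALID (collision), skipped

Answer: VXXX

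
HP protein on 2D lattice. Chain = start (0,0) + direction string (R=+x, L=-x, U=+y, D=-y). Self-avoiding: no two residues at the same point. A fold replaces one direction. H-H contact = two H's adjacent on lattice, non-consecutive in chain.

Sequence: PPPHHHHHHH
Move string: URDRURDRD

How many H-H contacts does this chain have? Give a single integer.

Answer: 1

Derivation:
Positions: [(0, 0), (0, 1), (1, 1), (1, 0), (2, 0), (2, 1), (3, 1), (3, 0), (4, 0), (4, -1)]
H-H contact: residue 4 @(2,0) - residue 7 @(3, 0)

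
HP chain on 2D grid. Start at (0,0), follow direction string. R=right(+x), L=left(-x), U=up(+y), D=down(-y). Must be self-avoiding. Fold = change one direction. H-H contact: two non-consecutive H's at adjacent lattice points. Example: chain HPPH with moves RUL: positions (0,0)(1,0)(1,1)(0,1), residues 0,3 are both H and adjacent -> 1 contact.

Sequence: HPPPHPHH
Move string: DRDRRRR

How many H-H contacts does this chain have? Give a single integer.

Answer: 0

Derivation:
Positions: [(0, 0), (0, -1), (1, -1), (1, -2), (2, -2), (3, -2), (4, -2), (5, -2)]
No H-H contacts found.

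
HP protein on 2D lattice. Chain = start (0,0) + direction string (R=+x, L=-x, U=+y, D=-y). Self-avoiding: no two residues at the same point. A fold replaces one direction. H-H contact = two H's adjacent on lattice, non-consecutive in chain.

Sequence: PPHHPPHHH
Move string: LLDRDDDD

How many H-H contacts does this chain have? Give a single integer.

Answer: 0

Derivation:
Positions: [(0, 0), (-1, 0), (-2, 0), (-2, -1), (-1, -1), (-1, -2), (-1, -3), (-1, -4), (-1, -5)]
No H-H contacts found.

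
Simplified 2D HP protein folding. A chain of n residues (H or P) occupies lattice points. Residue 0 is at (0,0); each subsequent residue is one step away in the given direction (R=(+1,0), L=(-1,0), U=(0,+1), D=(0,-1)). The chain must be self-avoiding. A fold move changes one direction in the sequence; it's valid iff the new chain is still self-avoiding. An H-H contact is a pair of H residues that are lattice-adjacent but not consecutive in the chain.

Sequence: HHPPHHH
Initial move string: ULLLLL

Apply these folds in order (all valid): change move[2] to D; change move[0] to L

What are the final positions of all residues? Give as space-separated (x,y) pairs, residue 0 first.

Answer: (0,0) (-1,0) (-2,0) (-2,-1) (-3,-1) (-4,-1) (-5,-1)

Derivation:
Initial moves: ULLLLL
Fold: move[2]->D => ULDLLL (positions: [(0, 0), (0, 1), (-1, 1), (-1, 0), (-2, 0), (-3, 0), (-4, 0)])
Fold: move[0]->L => LLDLLL (positions: [(0, 0), (-1, 0), (-2, 0), (-2, -1), (-3, -1), (-4, -1), (-5, -1)])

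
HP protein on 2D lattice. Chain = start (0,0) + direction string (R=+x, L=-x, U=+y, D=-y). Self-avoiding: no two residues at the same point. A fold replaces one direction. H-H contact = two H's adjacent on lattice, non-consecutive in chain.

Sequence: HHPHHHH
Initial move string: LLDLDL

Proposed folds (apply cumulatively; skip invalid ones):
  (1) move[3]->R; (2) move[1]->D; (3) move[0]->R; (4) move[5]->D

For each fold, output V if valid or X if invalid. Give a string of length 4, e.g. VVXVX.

Initial: LLDLDL -> [(0, 0), (-1, 0), (-2, 0), (-2, -1), (-3, -1), (-3, -2), (-4, -2)]
Fold 1: move[3]->R => LLDRDL VALID
Fold 2: move[1]->D => LDDRDL VALID
Fold 3: move[0]->R => RDDRDL VALID
Fold 4: move[5]->D => RDDRDD VALID

Answer: VVVV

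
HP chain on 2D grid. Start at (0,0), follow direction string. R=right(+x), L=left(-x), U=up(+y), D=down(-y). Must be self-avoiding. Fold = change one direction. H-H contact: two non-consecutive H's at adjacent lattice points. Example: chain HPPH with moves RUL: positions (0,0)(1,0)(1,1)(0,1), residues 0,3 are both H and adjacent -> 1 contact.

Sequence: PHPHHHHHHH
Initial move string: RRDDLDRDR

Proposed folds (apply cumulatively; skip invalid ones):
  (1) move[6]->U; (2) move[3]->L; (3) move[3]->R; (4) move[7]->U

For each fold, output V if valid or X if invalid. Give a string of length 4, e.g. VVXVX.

Initial: RRDDLDRDR -> [(0, 0), (1, 0), (2, 0), (2, -1), (2, -2), (1, -2), (1, -3), (2, -3), (2, -4), (3, -4)]
Fold 1: move[6]->U => RRDDLDUDR INVALID (collision), skipped
Fold 2: move[3]->L => RRDLLDRDR VALID
Fold 3: move[3]->R => RRDRLDRDR INVALID (collision), skipped
Fold 4: move[7]->U => RRDLLDRUR INVALID (collision), skipped

Answer: XVXX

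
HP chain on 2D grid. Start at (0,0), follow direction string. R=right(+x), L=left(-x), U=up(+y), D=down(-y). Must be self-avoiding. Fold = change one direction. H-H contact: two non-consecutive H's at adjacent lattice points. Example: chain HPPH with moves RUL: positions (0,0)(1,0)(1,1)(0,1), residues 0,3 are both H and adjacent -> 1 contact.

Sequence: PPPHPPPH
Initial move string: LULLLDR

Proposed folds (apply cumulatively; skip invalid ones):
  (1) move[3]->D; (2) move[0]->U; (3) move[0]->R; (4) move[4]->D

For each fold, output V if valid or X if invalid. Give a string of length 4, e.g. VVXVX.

Initial: LULLLDR -> [(0, 0), (-1, 0), (-1, 1), (-2, 1), (-3, 1), (-4, 1), (-4, 0), (-3, 0)]
Fold 1: move[3]->D => LULDLDR VALID
Fold 2: move[0]->U => UULDLDR VALID
Fold 3: move[0]->R => RULDLDR INVALID (collision), skipped
Fold 4: move[4]->D => UULDDDR VALID

Answer: VVXV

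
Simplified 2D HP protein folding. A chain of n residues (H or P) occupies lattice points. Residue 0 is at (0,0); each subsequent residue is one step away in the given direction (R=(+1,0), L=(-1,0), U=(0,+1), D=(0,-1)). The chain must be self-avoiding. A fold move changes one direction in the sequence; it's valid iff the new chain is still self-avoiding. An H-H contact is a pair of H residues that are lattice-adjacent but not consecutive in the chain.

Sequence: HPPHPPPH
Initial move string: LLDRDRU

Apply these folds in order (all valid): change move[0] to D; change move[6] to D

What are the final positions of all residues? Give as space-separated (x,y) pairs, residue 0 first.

Initial moves: LLDRDRU
Fold: move[0]->D => DLDRDRU (positions: [(0, 0), (0, -1), (-1, -1), (-1, -2), (0, -2), (0, -3), (1, -3), (1, -2)])
Fold: move[6]->D => DLDRDRD (positions: [(0, 0), (0, -1), (-1, -1), (-1, -2), (0, -2), (0, -3), (1, -3), (1, -4)])

Answer: (0,0) (0,-1) (-1,-1) (-1,-2) (0,-2) (0,-3) (1,-3) (1,-4)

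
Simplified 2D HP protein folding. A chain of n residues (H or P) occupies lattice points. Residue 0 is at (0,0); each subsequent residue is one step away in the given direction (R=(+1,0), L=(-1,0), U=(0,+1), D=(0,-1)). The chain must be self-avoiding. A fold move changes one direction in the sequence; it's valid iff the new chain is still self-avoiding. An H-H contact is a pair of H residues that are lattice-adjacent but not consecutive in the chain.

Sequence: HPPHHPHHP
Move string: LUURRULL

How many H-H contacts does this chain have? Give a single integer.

Positions: [(0, 0), (-1, 0), (-1, 1), (-1, 2), (0, 2), (1, 2), (1, 3), (0, 3), (-1, 3)]
H-H contact: residue 4 @(0,2) - residue 7 @(0, 3)

Answer: 1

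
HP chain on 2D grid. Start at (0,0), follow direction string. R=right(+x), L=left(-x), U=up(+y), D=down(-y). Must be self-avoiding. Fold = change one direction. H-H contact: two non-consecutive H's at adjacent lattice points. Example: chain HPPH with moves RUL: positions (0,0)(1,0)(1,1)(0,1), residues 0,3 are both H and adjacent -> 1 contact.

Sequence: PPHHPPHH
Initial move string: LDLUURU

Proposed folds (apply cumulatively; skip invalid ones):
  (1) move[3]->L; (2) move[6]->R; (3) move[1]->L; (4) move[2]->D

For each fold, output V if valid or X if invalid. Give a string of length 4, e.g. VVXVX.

Initial: LDLUURU -> [(0, 0), (-1, 0), (-1, -1), (-2, -1), (-2, 0), (-2, 1), (-1, 1), (-1, 2)]
Fold 1: move[3]->L => LDLLURU VALID
Fold 2: move[6]->R => LDLLURR INVALID (collision), skipped
Fold 3: move[1]->L => LLLLURU VALID
Fold 4: move[2]->D => LLDLURU INVALID (collision), skipped

Answer: VXVX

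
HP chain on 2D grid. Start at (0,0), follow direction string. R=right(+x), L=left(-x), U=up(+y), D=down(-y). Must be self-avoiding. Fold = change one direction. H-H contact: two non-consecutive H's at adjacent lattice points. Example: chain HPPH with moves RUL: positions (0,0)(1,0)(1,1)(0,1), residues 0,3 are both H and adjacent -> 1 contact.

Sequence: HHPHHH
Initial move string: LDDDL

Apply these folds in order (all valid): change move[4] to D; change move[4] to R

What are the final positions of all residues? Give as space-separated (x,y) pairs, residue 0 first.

Initial moves: LDDDL
Fold: move[4]->D => LDDDD (positions: [(0, 0), (-1, 0), (-1, -1), (-1, -2), (-1, -3), (-1, -4)])
Fold: move[4]->R => LDDDR (positions: [(0, 0), (-1, 0), (-1, -1), (-1, -2), (-1, -3), (0, -3)])

Answer: (0,0) (-1,0) (-1,-1) (-1,-2) (-1,-3) (0,-3)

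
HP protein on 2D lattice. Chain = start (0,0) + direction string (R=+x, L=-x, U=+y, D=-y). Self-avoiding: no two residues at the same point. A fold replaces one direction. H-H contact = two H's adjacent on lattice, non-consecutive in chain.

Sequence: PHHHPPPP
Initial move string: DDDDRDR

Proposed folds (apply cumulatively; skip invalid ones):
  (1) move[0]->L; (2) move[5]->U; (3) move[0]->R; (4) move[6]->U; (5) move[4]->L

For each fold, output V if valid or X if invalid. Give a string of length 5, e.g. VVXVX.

Initial: DDDDRDR -> [(0, 0), (0, -1), (0, -2), (0, -3), (0, -4), (1, -4), (1, -5), (2, -5)]
Fold 1: move[0]->L => LDDDRDR VALID
Fold 2: move[5]->U => LDDDRUR VALID
Fold 3: move[0]->R => RDDDRUR VALID
Fold 4: move[6]->U => RDDDRUU VALID
Fold 5: move[4]->L => RDDDLUU VALID

Answer: VVVVV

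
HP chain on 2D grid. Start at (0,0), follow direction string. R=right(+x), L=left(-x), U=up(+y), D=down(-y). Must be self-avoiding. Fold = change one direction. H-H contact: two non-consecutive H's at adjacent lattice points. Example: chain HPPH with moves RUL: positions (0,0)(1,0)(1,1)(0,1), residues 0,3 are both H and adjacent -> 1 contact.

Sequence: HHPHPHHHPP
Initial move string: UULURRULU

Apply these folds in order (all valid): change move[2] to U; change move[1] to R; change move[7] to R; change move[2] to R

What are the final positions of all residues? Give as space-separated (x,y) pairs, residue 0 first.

Answer: (0,0) (0,1) (1,1) (2,1) (2,2) (3,2) (4,2) (4,3) (5,3) (5,4)

Derivation:
Initial moves: UULURRULU
Fold: move[2]->U => UUUURRULU (positions: [(0, 0), (0, 1), (0, 2), (0, 3), (0, 4), (1, 4), (2, 4), (2, 5), (1, 5), (1, 6)])
Fold: move[1]->R => URUURRULU (positions: [(0, 0), (0, 1), (1, 1), (1, 2), (1, 3), (2, 3), (3, 3), (3, 4), (2, 4), (2, 5)])
Fold: move[7]->R => URUURRURU (positions: [(0, 0), (0, 1), (1, 1), (1, 2), (1, 3), (2, 3), (3, 3), (3, 4), (4, 4), (4, 5)])
Fold: move[2]->R => URRURRURU (positions: [(0, 0), (0, 1), (1, 1), (2, 1), (2, 2), (3, 2), (4, 2), (4, 3), (5, 3), (5, 4)])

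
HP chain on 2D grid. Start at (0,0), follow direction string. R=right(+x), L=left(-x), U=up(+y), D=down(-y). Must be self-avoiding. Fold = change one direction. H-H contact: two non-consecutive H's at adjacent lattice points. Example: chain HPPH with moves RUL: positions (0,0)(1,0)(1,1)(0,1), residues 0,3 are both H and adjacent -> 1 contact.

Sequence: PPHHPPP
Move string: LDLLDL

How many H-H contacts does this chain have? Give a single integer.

Answer: 0

Derivation:
Positions: [(0, 0), (-1, 0), (-1, -1), (-2, -1), (-3, -1), (-3, -2), (-4, -2)]
No H-H contacts found.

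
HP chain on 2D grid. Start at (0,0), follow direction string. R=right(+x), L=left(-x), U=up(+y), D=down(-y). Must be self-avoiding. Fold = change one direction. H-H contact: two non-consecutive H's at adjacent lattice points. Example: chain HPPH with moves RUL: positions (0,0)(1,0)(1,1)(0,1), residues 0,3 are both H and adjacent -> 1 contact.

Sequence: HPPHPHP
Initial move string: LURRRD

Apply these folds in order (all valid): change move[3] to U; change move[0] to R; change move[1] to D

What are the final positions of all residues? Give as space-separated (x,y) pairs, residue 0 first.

Initial moves: LURRRD
Fold: move[3]->U => LURURD (positions: [(0, 0), (-1, 0), (-1, 1), (0, 1), (0, 2), (1, 2), (1, 1)])
Fold: move[0]->R => RURURD (positions: [(0, 0), (1, 0), (1, 1), (2, 1), (2, 2), (3, 2), (3, 1)])
Fold: move[1]->D => RDRURD (positions: [(0, 0), (1, 0), (1, -1), (2, -1), (2, 0), (3, 0), (3, -1)])

Answer: (0,0) (1,0) (1,-1) (2,-1) (2,0) (3,0) (3,-1)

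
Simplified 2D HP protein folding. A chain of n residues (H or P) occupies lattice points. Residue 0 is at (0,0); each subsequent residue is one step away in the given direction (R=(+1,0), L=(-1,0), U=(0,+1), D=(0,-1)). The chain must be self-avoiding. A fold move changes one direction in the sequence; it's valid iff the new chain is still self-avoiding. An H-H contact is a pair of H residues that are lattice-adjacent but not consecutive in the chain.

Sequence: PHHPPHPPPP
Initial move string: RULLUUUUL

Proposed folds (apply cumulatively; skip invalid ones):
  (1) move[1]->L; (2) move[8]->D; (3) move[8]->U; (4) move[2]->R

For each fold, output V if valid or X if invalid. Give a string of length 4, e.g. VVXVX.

Answer: XXVX

Derivation:
Initial: RULLUUUUL -> [(0, 0), (1, 0), (1, 1), (0, 1), (-1, 1), (-1, 2), (-1, 3), (-1, 4), (-1, 5), (-2, 5)]
Fold 1: move[1]->L => RLLLUUUUL INVALID (collision), skipped
Fold 2: move[8]->D => RULLUUUUD INVALID (collision), skipped
Fold 3: move[8]->U => RULLUUUUU VALID
Fold 4: move[2]->R => RURLUUUUU INVALID (collision), skipped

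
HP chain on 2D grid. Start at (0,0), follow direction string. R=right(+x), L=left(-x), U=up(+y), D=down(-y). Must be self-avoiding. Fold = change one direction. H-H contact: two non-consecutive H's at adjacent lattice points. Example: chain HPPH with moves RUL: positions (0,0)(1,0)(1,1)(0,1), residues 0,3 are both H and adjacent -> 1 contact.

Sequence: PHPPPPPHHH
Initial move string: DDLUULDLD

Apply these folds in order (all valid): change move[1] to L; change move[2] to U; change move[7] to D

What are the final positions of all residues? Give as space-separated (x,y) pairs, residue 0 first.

Initial moves: DDLUULDLD
Fold: move[1]->L => DLLUULDLD (positions: [(0, 0), (0, -1), (-1, -1), (-2, -1), (-2, 0), (-2, 1), (-3, 1), (-3, 0), (-4, 0), (-4, -1)])
Fold: move[2]->U => DLUUULDLD (positions: [(0, 0), (0, -1), (-1, -1), (-1, 0), (-1, 1), (-1, 2), (-2, 2), (-2, 1), (-3, 1), (-3, 0)])
Fold: move[7]->D => DLUUULDDD (positions: [(0, 0), (0, -1), (-1, -1), (-1, 0), (-1, 1), (-1, 2), (-2, 2), (-2, 1), (-2, 0), (-2, -1)])

Answer: (0,0) (0,-1) (-1,-1) (-1,0) (-1,1) (-1,2) (-2,2) (-2,1) (-2,0) (-2,-1)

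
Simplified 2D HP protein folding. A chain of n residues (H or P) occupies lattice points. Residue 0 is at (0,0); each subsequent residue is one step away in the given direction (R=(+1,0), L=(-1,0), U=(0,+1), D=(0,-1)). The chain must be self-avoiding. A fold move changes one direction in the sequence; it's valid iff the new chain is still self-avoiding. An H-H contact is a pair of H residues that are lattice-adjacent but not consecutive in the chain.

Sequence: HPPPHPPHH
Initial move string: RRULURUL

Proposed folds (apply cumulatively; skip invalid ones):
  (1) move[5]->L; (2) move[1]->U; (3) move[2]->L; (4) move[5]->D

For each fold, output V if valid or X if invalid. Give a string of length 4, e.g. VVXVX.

Initial: RRULURUL -> [(0, 0), (1, 0), (2, 0), (2, 1), (1, 1), (1, 2), (2, 2), (2, 3), (1, 3)]
Fold 1: move[5]->L => RRULULUL VALID
Fold 2: move[1]->U => RUULULUL VALID
Fold 3: move[2]->L => RULLULUL VALID
Fold 4: move[5]->D => RULLUDUL INVALID (collision), skipped

Answer: VVVX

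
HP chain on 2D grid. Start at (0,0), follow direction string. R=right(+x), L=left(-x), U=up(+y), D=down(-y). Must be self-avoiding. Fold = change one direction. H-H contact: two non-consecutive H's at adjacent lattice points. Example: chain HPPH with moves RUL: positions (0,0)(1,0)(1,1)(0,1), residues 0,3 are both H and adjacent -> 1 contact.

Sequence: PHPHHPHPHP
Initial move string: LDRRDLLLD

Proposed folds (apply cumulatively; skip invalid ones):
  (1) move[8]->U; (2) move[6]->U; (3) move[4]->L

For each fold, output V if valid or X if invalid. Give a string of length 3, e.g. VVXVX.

Answer: VXX

Derivation:
Initial: LDRRDLLLD -> [(0, 0), (-1, 0), (-1, -1), (0, -1), (1, -1), (1, -2), (0, -2), (-1, -2), (-2, -2), (-2, -3)]
Fold 1: move[8]->U => LDRRDLLLU VALID
Fold 2: move[6]->U => LDRRDLULU INVALID (collision), skipped
Fold 3: move[4]->L => LDRRLLLLU INVALID (collision), skipped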